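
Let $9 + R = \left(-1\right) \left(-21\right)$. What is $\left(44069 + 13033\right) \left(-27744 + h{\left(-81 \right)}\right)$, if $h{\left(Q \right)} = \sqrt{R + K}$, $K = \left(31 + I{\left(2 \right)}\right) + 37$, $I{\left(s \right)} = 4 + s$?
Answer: $-1584237888 + 57102 \sqrt{86} \approx -1.5837 \cdot 10^{9}$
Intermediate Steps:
$R = 12$ ($R = -9 - -21 = -9 + 21 = 12$)
$K = 74$ ($K = \left(31 + \left(4 + 2\right)\right) + 37 = \left(31 + 6\right) + 37 = 37 + 37 = 74$)
$h{\left(Q \right)} = \sqrt{86}$ ($h{\left(Q \right)} = \sqrt{12 + 74} = \sqrt{86}$)
$\left(44069 + 13033\right) \left(-27744 + h{\left(-81 \right)}\right) = \left(44069 + 13033\right) \left(-27744 + \sqrt{86}\right) = 57102 \left(-27744 + \sqrt{86}\right) = -1584237888 + 57102 \sqrt{86}$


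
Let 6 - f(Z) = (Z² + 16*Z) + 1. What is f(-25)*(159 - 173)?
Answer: 3080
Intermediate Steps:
f(Z) = 5 - Z² - 16*Z (f(Z) = 6 - ((Z² + 16*Z) + 1) = 6 - (1 + Z² + 16*Z) = 6 + (-1 - Z² - 16*Z) = 5 - Z² - 16*Z)
f(-25)*(159 - 173) = (5 - 1*(-25)² - 16*(-25))*(159 - 173) = (5 - 1*625 + 400)*(-14) = (5 - 625 + 400)*(-14) = -220*(-14) = 3080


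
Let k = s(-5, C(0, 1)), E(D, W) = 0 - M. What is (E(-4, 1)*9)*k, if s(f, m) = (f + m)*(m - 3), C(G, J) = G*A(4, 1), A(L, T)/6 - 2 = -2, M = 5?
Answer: -675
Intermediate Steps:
A(L, T) = 0 (A(L, T) = 12 + 6*(-2) = 12 - 12 = 0)
C(G, J) = 0 (C(G, J) = G*0 = 0)
s(f, m) = (-3 + m)*(f + m) (s(f, m) = (f + m)*(-3 + m) = (-3 + m)*(f + m))
E(D, W) = -5 (E(D, W) = 0 - 1*5 = 0 - 5 = -5)
k = 15 (k = 0² - 3*(-5) - 3*0 - 5*0 = 0 + 15 + 0 + 0 = 15)
(E(-4, 1)*9)*k = -5*9*15 = -45*15 = -675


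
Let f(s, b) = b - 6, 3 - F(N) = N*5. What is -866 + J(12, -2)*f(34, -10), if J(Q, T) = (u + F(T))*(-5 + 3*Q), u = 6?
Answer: -10290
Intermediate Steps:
F(N) = 3 - 5*N (F(N) = 3 - N*5 = 3 - 5*N)
f(s, b) = -6 + b
J(Q, T) = (-5 + 3*Q)*(9 - 5*T) (J(Q, T) = (6 + (3 - 5*T))*(-5 + 3*Q) = (9 - 5*T)*(-5 + 3*Q) = (-5 + 3*Q)*(9 - 5*T))
-866 + J(12, -2)*f(34, -10) = -866 + (-45 + 25*(-2) + 27*12 - 15*12*(-2))*(-6 - 10) = -866 + (-45 - 50 + 324 + 360)*(-16) = -866 + 589*(-16) = -866 - 9424 = -10290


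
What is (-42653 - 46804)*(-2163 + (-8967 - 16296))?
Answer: 2453447682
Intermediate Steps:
(-42653 - 46804)*(-2163 + (-8967 - 16296)) = -89457*(-2163 - 25263) = -89457*(-27426) = 2453447682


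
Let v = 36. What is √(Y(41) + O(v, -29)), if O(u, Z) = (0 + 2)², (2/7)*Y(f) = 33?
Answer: √478/2 ≈ 10.932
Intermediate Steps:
Y(f) = 231/2 (Y(f) = (7/2)*33 = 231/2)
O(u, Z) = 4 (O(u, Z) = 2² = 4)
√(Y(41) + O(v, -29)) = √(231/2 + 4) = √(239/2) = √478/2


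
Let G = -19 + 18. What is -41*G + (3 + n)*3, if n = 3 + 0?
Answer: 59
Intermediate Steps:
n = 3
G = -1
-41*G + (3 + n)*3 = -41*(-1) + (3 + 3)*3 = 41 + 6*3 = 41 + 18 = 59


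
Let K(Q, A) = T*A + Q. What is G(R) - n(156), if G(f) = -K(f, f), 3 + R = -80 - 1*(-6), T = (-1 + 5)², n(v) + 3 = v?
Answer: 1156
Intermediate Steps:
n(v) = -3 + v
T = 16 (T = 4² = 16)
K(Q, A) = Q + 16*A (K(Q, A) = 16*A + Q = Q + 16*A)
R = -77 (R = -3 + (-80 - 1*(-6)) = -3 + (-80 + 6) = -3 - 74 = -77)
G(f) = -17*f (G(f) = -(f + 16*f) = -17*f)
G(R) - n(156) = -17*(-77) - (-3 + 156) = 1309 - 1*153 = 1309 - 153 = 1156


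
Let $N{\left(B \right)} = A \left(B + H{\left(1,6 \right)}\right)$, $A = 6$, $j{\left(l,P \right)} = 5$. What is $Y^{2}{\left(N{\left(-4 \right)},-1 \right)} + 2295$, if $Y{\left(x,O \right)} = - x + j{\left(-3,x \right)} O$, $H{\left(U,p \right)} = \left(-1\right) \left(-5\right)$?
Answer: $2416$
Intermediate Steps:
$H{\left(U,p \right)} = 5$
$N{\left(B \right)} = 30 + 6 B$ ($N{\left(B \right)} = 6 \left(B + 5\right) = 6 \left(5 + B\right) = 30 + 6 B$)
$Y{\left(x,O \right)} = - x + 5 O$
$Y^{2}{\left(N{\left(-4 \right)},-1 \right)} + 2295 = \left(- (30 + 6 \left(-4\right)) + 5 \left(-1\right)\right)^{2} + 2295 = \left(- (30 - 24) - 5\right)^{2} + 2295 = \left(\left(-1\right) 6 - 5\right)^{2} + 2295 = \left(-6 - 5\right)^{2} + 2295 = \left(-11\right)^{2} + 2295 = 121 + 2295 = 2416$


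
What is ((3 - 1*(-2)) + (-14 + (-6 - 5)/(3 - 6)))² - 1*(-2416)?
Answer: 22000/9 ≈ 2444.4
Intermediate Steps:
((3 - 1*(-2)) + (-14 + (-6 - 5)/(3 - 6)))² - 1*(-2416) = ((3 + 2) + (-14 - 11/(-3)))² + 2416 = (5 + (-14 - 11*(-⅓)))² + 2416 = (5 + (-14 + 11/3))² + 2416 = (5 - 31/3)² + 2416 = (-16/3)² + 2416 = 256/9 + 2416 = 22000/9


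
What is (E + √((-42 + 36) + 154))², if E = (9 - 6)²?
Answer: 229 + 36*√37 ≈ 447.98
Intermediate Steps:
E = 9 (E = 3² = 9)
(E + √((-42 + 36) + 154))² = (9 + √((-42 + 36) + 154))² = (9 + √(-6 + 154))² = (9 + √148)² = (9 + 2*√37)²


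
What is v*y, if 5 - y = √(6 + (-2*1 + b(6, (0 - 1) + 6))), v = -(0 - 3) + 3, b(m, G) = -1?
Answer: 30 - 6*√3 ≈ 19.608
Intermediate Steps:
v = 6 (v = -(-3) + 3 = -1*(-3) + 3 = 3 + 3 = 6)
y = 5 - √3 (y = 5 - √(6 + (-2*1 - 1)) = 5 - √(6 + (-2 - 1)) = 5 - √(6 - 3) = 5 - √3 ≈ 3.2679)
v*y = 6*(5 - √3) = 30 - 6*√3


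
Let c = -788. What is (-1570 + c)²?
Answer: 5560164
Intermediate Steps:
(-1570 + c)² = (-1570 - 788)² = (-2358)² = 5560164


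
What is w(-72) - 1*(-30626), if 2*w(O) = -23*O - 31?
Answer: 62877/2 ≈ 31439.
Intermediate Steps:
w(O) = -31/2 - 23*O/2 (w(O) = (-23*O - 31)/2 = (-31 - 23*O)/2 = -31/2 - 23*O/2)
w(-72) - 1*(-30626) = (-31/2 - 23/2*(-72)) - 1*(-30626) = (-31/2 + 828) + 30626 = 1625/2 + 30626 = 62877/2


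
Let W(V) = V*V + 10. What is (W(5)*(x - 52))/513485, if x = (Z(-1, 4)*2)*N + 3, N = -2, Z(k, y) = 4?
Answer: -65/14671 ≈ -0.0044305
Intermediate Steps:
W(V) = 10 + V² (W(V) = V² + 10 = 10 + V²)
x = -13 (x = (4*2)*(-2) + 3 = 8*(-2) + 3 = -16 + 3 = -13)
(W(5)*(x - 52))/513485 = ((10 + 5²)*(-13 - 52))/513485 = ((10 + 25)*(-65))*(1/513485) = (35*(-65))*(1/513485) = -2275*1/513485 = -65/14671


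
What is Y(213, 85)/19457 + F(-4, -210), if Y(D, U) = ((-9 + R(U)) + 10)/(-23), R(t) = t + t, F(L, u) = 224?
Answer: 100242293/447511 ≈ 224.00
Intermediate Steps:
R(t) = 2*t
Y(D, U) = -1/23 - 2*U/23 (Y(D, U) = ((-9 + 2*U) + 10)/(-23) = (1 + 2*U)*(-1/23) = -1/23 - 2*U/23)
Y(213, 85)/19457 + F(-4, -210) = (-1/23 - 2/23*85)/19457 + 224 = (-1/23 - 170/23)*(1/19457) + 224 = -171/23*1/19457 + 224 = -171/447511 + 224 = 100242293/447511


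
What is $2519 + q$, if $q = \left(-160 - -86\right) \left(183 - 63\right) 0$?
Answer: $2519$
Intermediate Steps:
$q = 0$ ($q = \left(-160 + \left(-6 + 92\right)\right) 120 \cdot 0 = \left(-160 + 86\right) 120 \cdot 0 = \left(-74\right) 120 \cdot 0 = \left(-8880\right) 0 = 0$)
$2519 + q = 2519 + 0 = 2519$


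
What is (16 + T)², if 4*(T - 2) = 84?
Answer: 1521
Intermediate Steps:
T = 23 (T = 2 + (¼)*84 = 2 + 21 = 23)
(16 + T)² = (16 + 23)² = 39² = 1521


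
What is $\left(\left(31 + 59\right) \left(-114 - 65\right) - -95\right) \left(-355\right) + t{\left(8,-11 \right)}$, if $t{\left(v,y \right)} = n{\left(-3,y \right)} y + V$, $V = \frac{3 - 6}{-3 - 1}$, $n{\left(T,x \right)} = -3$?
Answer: $\frac{22741435}{4} \approx 5.6854 \cdot 10^{6}$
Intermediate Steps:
$V = \frac{3}{4}$ ($V = - \frac{3}{-4} = \left(-3\right) \left(- \frac{1}{4}\right) = \frac{3}{4} \approx 0.75$)
$t{\left(v,y \right)} = \frac{3}{4} - 3 y$ ($t{\left(v,y \right)} = - 3 y + \frac{3}{4} = \frac{3}{4} - 3 y$)
$\left(\left(31 + 59\right) \left(-114 - 65\right) - -95\right) \left(-355\right) + t{\left(8,-11 \right)} = \left(\left(31 + 59\right) \left(-114 - 65\right) - -95\right) \left(-355\right) + \left(\frac{3}{4} - -33\right) = \left(90 \left(-179\right) + 95\right) \left(-355\right) + \left(\frac{3}{4} + 33\right) = \left(-16110 + 95\right) \left(-355\right) + \frac{135}{4} = \left(-16015\right) \left(-355\right) + \frac{135}{4} = 5685325 + \frac{135}{4} = \frac{22741435}{4}$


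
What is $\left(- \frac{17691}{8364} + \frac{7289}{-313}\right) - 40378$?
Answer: $- \frac{35257786925}{872644} \approx -40403.0$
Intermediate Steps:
$\left(- \frac{17691}{8364} + \frac{7289}{-313}\right) - 40378 = \left(\left(-17691\right) \frac{1}{8364} + 7289 \left(- \frac{1}{313}\right)\right) - 40378 = \left(- \frac{5897}{2788} - \frac{7289}{313}\right) - 40378 = - \frac{22167493}{872644} - 40378 = - \frac{35257786925}{872644}$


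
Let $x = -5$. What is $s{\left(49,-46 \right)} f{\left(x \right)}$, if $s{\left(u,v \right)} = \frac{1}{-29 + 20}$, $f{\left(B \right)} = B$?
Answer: $\frac{5}{9} \approx 0.55556$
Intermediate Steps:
$s{\left(u,v \right)} = - \frac{1}{9}$ ($s{\left(u,v \right)} = \frac{1}{-9} = - \frac{1}{9}$)
$s{\left(49,-46 \right)} f{\left(x \right)} = \left(- \frac{1}{9}\right) \left(-5\right) = \frac{5}{9}$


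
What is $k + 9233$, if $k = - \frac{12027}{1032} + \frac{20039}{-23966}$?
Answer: $\frac{38008342861}{4122152} \approx 9220.5$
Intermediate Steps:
$k = - \frac{51486555}{4122152}$ ($k = \left(-12027\right) \frac{1}{1032} + 20039 \left(- \frac{1}{23966}\right) = - \frac{4009}{344} - \frac{20039}{23966} = - \frac{51486555}{4122152} \approx -12.49$)
$k + 9233 = - \frac{51486555}{4122152} + 9233 = \frac{38008342861}{4122152}$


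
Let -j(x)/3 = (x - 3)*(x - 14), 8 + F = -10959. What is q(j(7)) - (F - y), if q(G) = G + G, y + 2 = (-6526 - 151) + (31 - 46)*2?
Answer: 4426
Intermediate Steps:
F = -10967 (F = -8 - 10959 = -10967)
y = -6709 (y = -2 + ((-6526 - 151) + (31 - 46)*2) = -2 + (-6677 - 15*2) = -2 + (-6677 - 30) = -2 - 6707 = -6709)
j(x) = -3*(-14 + x)*(-3 + x) (j(x) = -3*(x - 3)*(x - 14) = -3*(-3 + x)*(-14 + x) = -3*(-14 + x)*(-3 + x))
q(G) = 2*G
q(j(7)) - (F - y) = 2*(-126 - 3*7² + 51*7) - (-10967 - 1*(-6709)) = 2*(-126 - 3*49 + 357) - (-10967 + 6709) = 2*(-126 - 147 + 357) - 1*(-4258) = 2*84 + 4258 = 168 + 4258 = 4426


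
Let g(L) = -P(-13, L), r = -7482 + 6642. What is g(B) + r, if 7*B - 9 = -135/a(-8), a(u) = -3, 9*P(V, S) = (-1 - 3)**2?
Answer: -7576/9 ≈ -841.78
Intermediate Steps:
P(V, S) = 16/9 (P(V, S) = (-1 - 3)**2/9 = (1/9)*(-4)**2 = (1/9)*16 = 16/9)
r = -840
B = 54/7 (B = 9/7 + (-135/(-3))/7 = 9/7 + (-135*(-1/3))/7 = 9/7 + (1/7)*45 = 9/7 + 45/7 = 54/7 ≈ 7.7143)
g(L) = -16/9 (g(L) = -1*16/9 = -16/9)
g(B) + r = -16/9 - 840 = -7576/9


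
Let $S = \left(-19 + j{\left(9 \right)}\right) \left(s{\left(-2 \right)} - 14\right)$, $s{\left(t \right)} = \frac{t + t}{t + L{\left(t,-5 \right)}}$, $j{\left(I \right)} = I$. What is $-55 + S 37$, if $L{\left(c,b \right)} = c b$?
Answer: $5310$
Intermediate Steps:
$L{\left(c,b \right)} = b c$
$s{\left(t \right)} = - \frac{1}{2}$ ($s{\left(t \right)} = \frac{t + t}{t - 5 t} = \frac{2 t}{\left(-4\right) t} = 2 t \left(- \frac{1}{4 t}\right) = - \frac{1}{2}$)
$S = 145$ ($S = \left(-19 + 9\right) \left(- \frac{1}{2} - 14\right) = \left(-10\right) \left(- \frac{29}{2}\right) = 145$)
$-55 + S 37 = -55 + 145 \cdot 37 = -55 + 5365 = 5310$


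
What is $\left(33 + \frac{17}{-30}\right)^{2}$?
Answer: $\frac{946729}{900} \approx 1051.9$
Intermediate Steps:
$\left(33 + \frac{17}{-30}\right)^{2} = \left(33 + 17 \left(- \frac{1}{30}\right)\right)^{2} = \left(33 - \frac{17}{30}\right)^{2} = \left(\frac{973}{30}\right)^{2} = \frac{946729}{900}$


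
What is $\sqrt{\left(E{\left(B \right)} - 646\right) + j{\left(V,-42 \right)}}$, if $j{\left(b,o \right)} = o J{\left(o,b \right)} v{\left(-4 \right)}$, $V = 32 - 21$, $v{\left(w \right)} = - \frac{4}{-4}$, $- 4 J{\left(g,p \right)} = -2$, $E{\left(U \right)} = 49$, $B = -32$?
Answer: $i \sqrt{618} \approx 24.86 i$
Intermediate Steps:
$J{\left(g,p \right)} = \frac{1}{2}$ ($J{\left(g,p \right)} = \left(- \frac{1}{4}\right) \left(-2\right) = \frac{1}{2}$)
$v{\left(w \right)} = 1$ ($v{\left(w \right)} = \left(-4\right) \left(- \frac{1}{4}\right) = 1$)
$V = 11$ ($V = 32 - 21 = 11$)
$j{\left(b,o \right)} = \frac{o}{2}$ ($j{\left(b,o \right)} = o \frac{1}{2} \cdot 1 = \frac{o}{2} \cdot 1 = \frac{o}{2}$)
$\sqrt{\left(E{\left(B \right)} - 646\right) + j{\left(V,-42 \right)}} = \sqrt{\left(49 - 646\right) + \frac{1}{2} \left(-42\right)} = \sqrt{\left(49 - 646\right) - 21} = \sqrt{-597 - 21} = \sqrt{-618} = i \sqrt{618}$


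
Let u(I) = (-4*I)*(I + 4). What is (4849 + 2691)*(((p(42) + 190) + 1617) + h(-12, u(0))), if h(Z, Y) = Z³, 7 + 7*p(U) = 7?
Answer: 595660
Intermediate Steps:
p(U) = 0 (p(U) = -1 + (⅐)*7 = -1 + 1 = 0)
u(I) = -4*I*(4 + I) (u(I) = (-4*I)*(4 + I) = -4*I*(4 + I))
(4849 + 2691)*(((p(42) + 190) + 1617) + h(-12, u(0))) = (4849 + 2691)*(((0 + 190) + 1617) + (-12)³) = 7540*((190 + 1617) - 1728) = 7540*(1807 - 1728) = 7540*79 = 595660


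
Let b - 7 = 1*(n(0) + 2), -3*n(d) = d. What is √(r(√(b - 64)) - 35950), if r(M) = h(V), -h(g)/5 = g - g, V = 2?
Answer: 5*I*√1438 ≈ 189.6*I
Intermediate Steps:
n(d) = -d/3
b = 9 (b = 7 + 1*(-⅓*0 + 2) = 7 + 1*(0 + 2) = 7 + 1*2 = 7 + 2 = 9)
h(g) = 0 (h(g) = -5*(g - g) = -5*0 = 0)
r(M) = 0
√(r(√(b - 64)) - 35950) = √(0 - 35950) = √(-35950) = 5*I*√1438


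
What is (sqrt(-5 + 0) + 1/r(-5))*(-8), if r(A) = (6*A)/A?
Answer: -4/3 - 8*I*sqrt(5) ≈ -1.3333 - 17.889*I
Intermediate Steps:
r(A) = 6
(sqrt(-5 + 0) + 1/r(-5))*(-8) = (sqrt(-5 + 0) + 1/6)*(-8) = (sqrt(-5) + 1/6)*(-8) = (I*sqrt(5) + 1/6)*(-8) = (1/6 + I*sqrt(5))*(-8) = -4/3 - 8*I*sqrt(5)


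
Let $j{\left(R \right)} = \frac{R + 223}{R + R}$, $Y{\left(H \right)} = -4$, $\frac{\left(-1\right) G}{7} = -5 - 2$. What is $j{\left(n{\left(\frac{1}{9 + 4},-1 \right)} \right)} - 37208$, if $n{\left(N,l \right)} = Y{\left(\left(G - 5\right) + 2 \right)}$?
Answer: $- \frac{297883}{8} \approx -37235.0$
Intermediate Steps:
$G = 49$ ($G = - 7 \left(-5 - 2\right) = \left(-7\right) \left(-7\right) = 49$)
$n{\left(N,l \right)} = -4$
$j{\left(R \right)} = \frac{223 + R}{2 R}$
$j{\left(n{\left(\frac{1}{9 + 4},-1 \right)} \right)} - 37208 = \frac{223 - 4}{2 \left(-4\right)} - 37208 = \frac{1}{2} \left(- \frac{1}{4}\right) 219 - 37208 = - \frac{219}{8} - 37208 = - \frac{297883}{8}$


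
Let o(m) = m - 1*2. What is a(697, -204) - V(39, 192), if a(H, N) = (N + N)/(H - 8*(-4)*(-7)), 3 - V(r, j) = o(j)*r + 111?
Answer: 3555606/473 ≈ 7517.1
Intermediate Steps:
o(m) = -2 + m (o(m) = m - 2 = -2 + m)
V(r, j) = -108 - r*(-2 + j) (V(r, j) = 3 - ((-2 + j)*r + 111) = 3 - (r*(-2 + j) + 111) = 3 - (111 + r*(-2 + j)) = 3 + (-111 - r*(-2 + j)) = -108 - r*(-2 + j))
a(H, N) = 2*N/(-224 + H) (a(H, N) = (2*N)/(H + 32*(-7)) = (2*N)/(H - 224) = (2*N)/(-224 + H) = 2*N/(-224 + H))
a(697, -204) - V(39, 192) = 2*(-204)/(-224 + 697) - (-108 - 1*39*(-2 + 192)) = 2*(-204)/473 - (-108 - 1*39*190) = 2*(-204)*(1/473) - (-108 - 7410) = -408/473 - 1*(-7518) = -408/473 + 7518 = 3555606/473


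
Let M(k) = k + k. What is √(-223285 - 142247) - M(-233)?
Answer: 466 + 2*I*√91383 ≈ 466.0 + 604.59*I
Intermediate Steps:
M(k) = 2*k
√(-223285 - 142247) - M(-233) = √(-223285 - 142247) - 2*(-233) = √(-365532) - 1*(-466) = 2*I*√91383 + 466 = 466 + 2*I*√91383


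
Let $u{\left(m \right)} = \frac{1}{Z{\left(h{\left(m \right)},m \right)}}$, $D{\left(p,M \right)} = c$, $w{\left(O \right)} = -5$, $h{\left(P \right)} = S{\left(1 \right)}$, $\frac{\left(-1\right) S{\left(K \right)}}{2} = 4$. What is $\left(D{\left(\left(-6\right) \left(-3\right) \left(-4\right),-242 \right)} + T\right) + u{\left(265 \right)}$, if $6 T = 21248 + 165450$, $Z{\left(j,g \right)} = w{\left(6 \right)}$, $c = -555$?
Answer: $\frac{458417}{15} \approx 30561.0$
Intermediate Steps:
$S{\left(K \right)} = -8$ ($S{\left(K \right)} = \left(-2\right) 4 = -8$)
$h{\left(P \right)} = -8$
$D{\left(p,M \right)} = -555$
$Z{\left(j,g \right)} = -5$
$u{\left(m \right)} = - \frac{1}{5}$ ($u{\left(m \right)} = \frac{1}{-5} = - \frac{1}{5}$)
$T = \frac{93349}{3}$ ($T = \frac{21248 + 165450}{6} = \frac{1}{6} \cdot 186698 = \frac{93349}{3} \approx 31116.0$)
$\left(D{\left(\left(-6\right) \left(-3\right) \left(-4\right),-242 \right)} + T\right) + u{\left(265 \right)} = \left(-555 + \frac{93349}{3}\right) - \frac{1}{5} = \frac{91684}{3} - \frac{1}{5} = \frac{458417}{15}$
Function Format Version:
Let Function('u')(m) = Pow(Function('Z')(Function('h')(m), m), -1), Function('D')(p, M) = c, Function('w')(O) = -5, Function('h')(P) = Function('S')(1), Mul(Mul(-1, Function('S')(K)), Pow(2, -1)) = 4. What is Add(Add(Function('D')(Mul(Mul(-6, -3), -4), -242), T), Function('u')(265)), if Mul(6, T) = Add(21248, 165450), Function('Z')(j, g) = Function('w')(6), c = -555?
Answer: Rational(458417, 15) ≈ 30561.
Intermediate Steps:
Function('S')(K) = -8 (Function('S')(K) = Mul(-2, 4) = -8)
Function('h')(P) = -8
Function('D')(p, M) = -555
Function('Z')(j, g) = -5
Function('u')(m) = Rational(-1, 5) (Function('u')(m) = Pow(-5, -1) = Rational(-1, 5))
T = Rational(93349, 3) (T = Mul(Rational(1, 6), Add(21248, 165450)) = Mul(Rational(1, 6), 186698) = Rational(93349, 3) ≈ 31116.)
Add(Add(Function('D')(Mul(Mul(-6, -3), -4), -242), T), Function('u')(265)) = Add(Add(-555, Rational(93349, 3)), Rational(-1, 5)) = Add(Rational(91684, 3), Rational(-1, 5)) = Rational(458417, 15)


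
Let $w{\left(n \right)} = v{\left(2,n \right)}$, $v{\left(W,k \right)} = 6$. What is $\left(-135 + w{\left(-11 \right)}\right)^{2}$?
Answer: $16641$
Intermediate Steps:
$w{\left(n \right)} = 6$
$\left(-135 + w{\left(-11 \right)}\right)^{2} = \left(-135 + 6\right)^{2} = \left(-129\right)^{2} = 16641$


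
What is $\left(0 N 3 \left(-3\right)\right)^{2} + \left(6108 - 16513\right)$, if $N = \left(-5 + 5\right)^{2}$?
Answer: $-10405$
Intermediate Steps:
$N = 0$ ($N = 0^{2} = 0$)
$\left(0 N 3 \left(-3\right)\right)^{2} + \left(6108 - 16513\right) = \left(0 \cdot 0 \cdot 3 \left(-3\right)\right)^{2} + \left(6108 - 16513\right) = \left(0 \left(-9\right)\right)^{2} + \left(6108 - 16513\right) = 0^{2} - 10405 = 0 - 10405 = -10405$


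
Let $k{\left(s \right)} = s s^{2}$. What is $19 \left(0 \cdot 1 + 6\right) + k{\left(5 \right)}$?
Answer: $239$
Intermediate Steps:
$k{\left(s \right)} = s^{3}$
$19 \left(0 \cdot 1 + 6\right) + k{\left(5 \right)} = 19 \left(0 \cdot 1 + 6\right) + 5^{3} = 19 \left(0 + 6\right) + 125 = 19 \cdot 6 + 125 = 114 + 125 = 239$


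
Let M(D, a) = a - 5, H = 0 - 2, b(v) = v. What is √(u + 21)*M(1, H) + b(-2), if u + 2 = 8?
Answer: -2 - 21*√3 ≈ -38.373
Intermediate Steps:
u = 6 (u = -2 + 8 = 6)
H = -2
M(D, a) = -5 + a
√(u + 21)*M(1, H) + b(-2) = √(6 + 21)*(-5 - 2) - 2 = √27*(-7) - 2 = (3*√3)*(-7) - 2 = -21*√3 - 2 = -2 - 21*√3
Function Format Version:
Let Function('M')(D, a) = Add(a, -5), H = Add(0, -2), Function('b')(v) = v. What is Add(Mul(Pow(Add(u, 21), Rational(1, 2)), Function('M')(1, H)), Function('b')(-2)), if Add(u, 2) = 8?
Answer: Add(-2, Mul(-21, Pow(3, Rational(1, 2)))) ≈ -38.373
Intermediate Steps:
u = 6 (u = Add(-2, 8) = 6)
H = -2
Function('M')(D, a) = Add(-5, a)
Add(Mul(Pow(Add(u, 21), Rational(1, 2)), Function('M')(1, H)), Function('b')(-2)) = Add(Mul(Pow(Add(6, 21), Rational(1, 2)), Add(-5, -2)), -2) = Add(Mul(Pow(27, Rational(1, 2)), -7), -2) = Add(Mul(Mul(3, Pow(3, Rational(1, 2))), -7), -2) = Add(Mul(-21, Pow(3, Rational(1, 2))), -2) = Add(-2, Mul(-21, Pow(3, Rational(1, 2))))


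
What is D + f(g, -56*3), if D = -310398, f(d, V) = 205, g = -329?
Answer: -310193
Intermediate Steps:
D + f(g, -56*3) = -310398 + 205 = -310193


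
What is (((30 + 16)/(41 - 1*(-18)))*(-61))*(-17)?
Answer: 47702/59 ≈ 808.51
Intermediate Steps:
(((30 + 16)/(41 - 1*(-18)))*(-61))*(-17) = ((46/(41 + 18))*(-61))*(-17) = ((46/59)*(-61))*(-17) = -2806/59*(-17) = 47702/59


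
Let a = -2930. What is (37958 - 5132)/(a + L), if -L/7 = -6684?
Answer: 16413/21929 ≈ 0.74846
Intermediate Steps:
L = 46788 (L = -7*(-6684) = 46788)
(37958 - 5132)/(a + L) = (37958 - 5132)/(-2930 + 46788) = 32826/43858 = 32826*(1/43858) = 16413/21929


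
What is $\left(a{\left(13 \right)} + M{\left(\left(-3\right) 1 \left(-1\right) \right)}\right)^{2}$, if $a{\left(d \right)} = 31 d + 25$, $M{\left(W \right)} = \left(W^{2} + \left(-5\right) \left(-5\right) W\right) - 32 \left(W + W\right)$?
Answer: $102400$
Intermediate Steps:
$M{\left(W \right)} = W^{2} - 39 W$ ($M{\left(W \right)} = \left(W^{2} + 25 W\right) - 32 \cdot 2 W = \left(W^{2} + 25 W\right) - 64 W = W^{2} - 39 W$)
$a{\left(d \right)} = 25 + 31 d$
$\left(a{\left(13 \right)} + M{\left(\left(-3\right) 1 \left(-1\right) \right)}\right)^{2} = \left(\left(25 + 31 \cdot 13\right) + \left(-3\right) 1 \left(-1\right) \left(-39 + \left(-3\right) 1 \left(-1\right)\right)\right)^{2} = \left(\left(25 + 403\right) + \left(-3\right) \left(-1\right) \left(-39 - -3\right)\right)^{2} = \left(428 + 3 \left(-39 + 3\right)\right)^{2} = \left(428 + 3 \left(-36\right)\right)^{2} = \left(428 - 108\right)^{2} = 320^{2} = 102400$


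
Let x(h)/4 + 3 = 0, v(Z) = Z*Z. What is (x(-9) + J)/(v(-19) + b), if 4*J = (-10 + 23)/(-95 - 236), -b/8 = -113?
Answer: -15901/1674860 ≈ -0.0094939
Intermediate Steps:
v(Z) = Z²
x(h) = -12 (x(h) = -12 + 4*0 = -12 + 0 = -12)
b = 904 (b = -8*(-113) = 904)
J = -13/1324 (J = ((-10 + 23)/(-95 - 236))/4 = (13/(-331))/4 = (13*(-1/331))/4 = (¼)*(-13/331) = -13/1324 ≈ -0.0098187)
(x(-9) + J)/(v(-19) + b) = (-12 - 13/1324)/((-19)² + 904) = -15901/(1324*(361 + 904)) = -15901/1324/1265 = -15901/1324*1/1265 = -15901/1674860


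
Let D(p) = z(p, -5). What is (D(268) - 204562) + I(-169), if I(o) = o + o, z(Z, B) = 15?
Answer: -204885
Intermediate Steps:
D(p) = 15
I(o) = 2*o
(D(268) - 204562) + I(-169) = (15 - 204562) + 2*(-169) = -204547 - 338 = -204885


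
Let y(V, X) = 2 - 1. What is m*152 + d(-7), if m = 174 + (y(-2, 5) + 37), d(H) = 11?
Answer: 32235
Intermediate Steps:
y(V, X) = 1
m = 212 (m = 174 + (1 + 37) = 174 + 38 = 212)
m*152 + d(-7) = 212*152 + 11 = 32224 + 11 = 32235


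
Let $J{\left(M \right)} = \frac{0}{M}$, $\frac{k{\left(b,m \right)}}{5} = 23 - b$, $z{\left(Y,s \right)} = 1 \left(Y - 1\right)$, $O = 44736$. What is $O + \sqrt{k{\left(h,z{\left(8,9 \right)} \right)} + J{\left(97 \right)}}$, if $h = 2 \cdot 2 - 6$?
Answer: $44736 + 5 \sqrt{5} \approx 44747.0$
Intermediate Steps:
$h = -2$ ($h = 4 - 6 = -2$)
$z{\left(Y,s \right)} = -1 + Y$ ($z{\left(Y,s \right)} = 1 \left(-1 + Y\right) = -1 + Y$)
$k{\left(b,m \right)} = 115 - 5 b$ ($k{\left(b,m \right)} = 5 \left(23 - b\right) = 115 - 5 b$)
$J{\left(M \right)} = 0$
$O + \sqrt{k{\left(h,z{\left(8,9 \right)} \right)} + J{\left(97 \right)}} = 44736 + \sqrt{\left(115 - -10\right) + 0} = 44736 + \sqrt{\left(115 + 10\right) + 0} = 44736 + \sqrt{125 + 0} = 44736 + \sqrt{125} = 44736 + 5 \sqrt{5}$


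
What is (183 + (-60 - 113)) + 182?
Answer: 192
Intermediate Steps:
(183 + (-60 - 113)) + 182 = (183 - 173) + 182 = 10 + 182 = 192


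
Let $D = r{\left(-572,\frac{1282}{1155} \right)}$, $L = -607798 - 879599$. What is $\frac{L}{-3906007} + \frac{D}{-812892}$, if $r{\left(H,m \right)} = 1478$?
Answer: $\frac{601660021889}{1587580921122} \approx 0.37898$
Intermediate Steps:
$L = -1487397$ ($L = -607798 - 879599 = -1487397$)
$D = 1478$
$\frac{L}{-3906007} + \frac{D}{-812892} = - \frac{1487397}{-3906007} + \frac{1478}{-812892} = \left(-1487397\right) \left(- \frac{1}{3906007}\right) + 1478 \left(- \frac{1}{812892}\right) = \frac{1487397}{3906007} - \frac{739}{406446} = \frac{601660021889}{1587580921122}$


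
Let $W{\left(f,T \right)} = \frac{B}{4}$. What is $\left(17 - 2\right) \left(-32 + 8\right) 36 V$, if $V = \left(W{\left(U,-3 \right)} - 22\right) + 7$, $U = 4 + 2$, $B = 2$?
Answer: $187920$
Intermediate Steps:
$U = 6$
$W{\left(f,T \right)} = \frac{1}{2}$ ($W{\left(f,T \right)} = \frac{2}{4} = 2 \cdot \frac{1}{4} = \frac{1}{2}$)
$V = - \frac{29}{2}$ ($V = \left(\frac{1}{2} - 22\right) + 7 = - \frac{43}{2} + 7 = - \frac{29}{2} \approx -14.5$)
$\left(17 - 2\right) \left(-32 + 8\right) 36 V = \left(17 - 2\right) \left(-32 + 8\right) 36 \left(- \frac{29}{2}\right) = 15 \left(-24\right) 36 \left(- \frac{29}{2}\right) = \left(-360\right) 36 \left(- \frac{29}{2}\right) = \left(-12960\right) \left(- \frac{29}{2}\right) = 187920$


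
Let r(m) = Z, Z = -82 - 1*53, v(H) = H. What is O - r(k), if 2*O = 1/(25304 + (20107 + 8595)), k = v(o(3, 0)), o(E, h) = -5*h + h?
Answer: 14581621/108012 ≈ 135.00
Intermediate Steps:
o(E, h) = -4*h
Z = -135 (Z = -82 - 53 = -135)
k = 0 (k = -4*0 = 0)
r(m) = -135
O = 1/108012 (O = 1/(2*(25304 + (20107 + 8595))) = 1/(2*(25304 + 28702)) = (½)/54006 = (½)*(1/54006) = 1/108012 ≈ 9.2582e-6)
O - r(k) = 1/108012 - 1*(-135) = 1/108012 + 135 = 14581621/108012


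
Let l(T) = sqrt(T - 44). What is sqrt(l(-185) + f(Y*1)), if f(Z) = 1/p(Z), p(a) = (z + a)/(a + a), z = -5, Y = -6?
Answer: sqrt(132 + 121*I*sqrt(229))/11 ≈ 2.8516 + 2.6534*I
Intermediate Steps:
l(T) = sqrt(-44 + T)
p(a) = (-5 + a)/(2*a) (p(a) = (-5 + a)/(a + a) = (-5 + a)/((2*a)) = (-5 + a)*(1/(2*a)) = (-5 + a)/(2*a))
f(Z) = 2*Z/(-5 + Z) (f(Z) = 1/((-5 + Z)/(2*Z)) = 2*Z/(-5 + Z))
sqrt(l(-185) + f(Y*1)) = sqrt(sqrt(-44 - 185) + 2*(-6*1)/(-5 - 6*1)) = sqrt(sqrt(-229) + 2*(-6)/(-5 - 6)) = sqrt(I*sqrt(229) + 2*(-6)/(-11)) = sqrt(I*sqrt(229) + 2*(-6)*(-1/11)) = sqrt(I*sqrt(229) + 12/11) = sqrt(12/11 + I*sqrt(229))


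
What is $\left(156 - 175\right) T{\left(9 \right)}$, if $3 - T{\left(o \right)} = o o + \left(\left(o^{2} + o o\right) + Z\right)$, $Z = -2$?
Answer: $4522$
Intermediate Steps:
$T{\left(o \right)} = 5 - 3 o^{2}$ ($T{\left(o \right)} = 3 - \left(o o - \left(2 - o^{2} - o o\right)\right) = 3 - \left(o^{2} + \left(\left(o^{2} + o^{2}\right) - 2\right)\right) = 3 - \left(o^{2} + \left(2 o^{2} - 2\right)\right) = 3 - \left(o^{2} + \left(-2 + 2 o^{2}\right)\right) = 3 - \left(-2 + 3 o^{2}\right) = 5 - 3 o^{2}$)
$\left(156 - 175\right) T{\left(9 \right)} = \left(156 - 175\right) \left(5 - 3 \cdot 9^{2}\right) = - 19 \left(5 - 243\right) = \left(-19\right) \left(-238\right) = 4522$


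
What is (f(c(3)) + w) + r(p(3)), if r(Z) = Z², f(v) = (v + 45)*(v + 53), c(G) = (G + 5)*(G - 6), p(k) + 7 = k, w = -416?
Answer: 209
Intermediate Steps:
p(k) = -7 + k
c(G) = (-6 + G)*(5 + G) (c(G) = (5 + G)*(-6 + G) = (-6 + G)*(5 + G))
f(v) = (45 + v)*(53 + v)
(f(c(3)) + w) + r(p(3)) = ((2385 + (-30 + 3² - 1*3)² + 98*(-30 + 3² - 1*3)) - 416) + (-7 + 3)² = ((2385 + (-30 + 9 - 3)² + 98*(-30 + 9 - 3)) - 416) + (-4)² = ((2385 + (-24)² + 98*(-24)) - 416) + 16 = ((2385 + 576 - 2352) - 416) + 16 = (609 - 416) + 16 = 193 + 16 = 209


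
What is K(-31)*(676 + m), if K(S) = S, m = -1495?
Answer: 25389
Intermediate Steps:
K(-31)*(676 + m) = -31*(676 - 1495) = -31*(-819) = 25389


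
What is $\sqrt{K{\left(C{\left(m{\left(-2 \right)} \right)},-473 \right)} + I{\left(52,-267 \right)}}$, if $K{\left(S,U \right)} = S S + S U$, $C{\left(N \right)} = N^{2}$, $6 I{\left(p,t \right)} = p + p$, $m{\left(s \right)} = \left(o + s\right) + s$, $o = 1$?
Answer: $\frac{2 i \sqrt{9357}}{3} \approx 64.488 i$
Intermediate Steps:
$m{\left(s \right)} = 1 + 2 s$ ($m{\left(s \right)} = \left(1 + s\right) + s = 1 + 2 s$)
$I{\left(p,t \right)} = \frac{p}{3}$ ($I{\left(p,t \right)} = \frac{p + p}{6} = \frac{2 p}{6} = \frac{p}{3}$)
$K{\left(S,U \right)} = S^{2} + S U$
$\sqrt{K{\left(C{\left(m{\left(-2 \right)} \right)},-473 \right)} + I{\left(52,-267 \right)}} = \sqrt{\left(1 + 2 \left(-2\right)\right)^{2} \left(\left(1 + 2 \left(-2\right)\right)^{2} - 473\right) + \frac{1}{3} \cdot 52} = \sqrt{\left(1 - 4\right)^{2} \left(\left(1 - 4\right)^{2} - 473\right) + \frac{52}{3}} = \sqrt{\left(-3\right)^{2} \left(\left(-3\right)^{2} - 473\right) + \frac{52}{3}} = \sqrt{9 \left(9 - 473\right) + \frac{52}{3}} = \sqrt{9 \left(-464\right) + \frac{52}{3}} = \sqrt{-4176 + \frac{52}{3}} = \sqrt{- \frac{12476}{3}} = \frac{2 i \sqrt{9357}}{3}$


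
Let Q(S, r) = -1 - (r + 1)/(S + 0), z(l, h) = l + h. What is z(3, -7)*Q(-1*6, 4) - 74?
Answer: -220/3 ≈ -73.333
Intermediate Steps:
z(l, h) = h + l
Q(S, r) = -1 - (1 + r)/S
z(3, -7)*Q(-1*6, 4) - 74 = (-7 + 3)*((-1 - (-1)*6 - 1*4)/((-1*6))) - 74 = -4*(-1 - 1*(-6) - 4)/(-6) - 74 = -(-2)*(-1 + 6 - 4)/3 - 74 = -(-2)/3 - 74 = -4*(-1/6) - 74 = 2/3 - 74 = -220/3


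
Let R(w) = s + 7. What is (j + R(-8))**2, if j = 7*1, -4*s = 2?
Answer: 729/4 ≈ 182.25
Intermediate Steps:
s = -1/2 (s = -1/4*2 = -1/2 ≈ -0.50000)
R(w) = 13/2 (R(w) = -1/2 + 7 = 13/2)
j = 7
(j + R(-8))**2 = (7 + 13/2)**2 = (27/2)**2 = 729/4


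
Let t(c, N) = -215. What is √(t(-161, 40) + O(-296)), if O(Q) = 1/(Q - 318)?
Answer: 11*I*√669874/614 ≈ 14.663*I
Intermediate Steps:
O(Q) = 1/(-318 + Q)
√(t(-161, 40) + O(-296)) = √(-215 + 1/(-318 - 296)) = √(-215 + 1/(-614)) = √(-215 - 1/614) = √(-132011/614) = 11*I*√669874/614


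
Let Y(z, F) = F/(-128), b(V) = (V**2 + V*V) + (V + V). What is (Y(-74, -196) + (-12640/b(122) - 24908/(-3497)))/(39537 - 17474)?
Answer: 531719699/1424957034912 ≈ 0.00037315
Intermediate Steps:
b(V) = 2*V + 2*V**2 (b(V) = (V**2 + V**2) + 2*V = 2*V**2 + 2*V = 2*V + 2*V**2)
Y(z, F) = -F/128 (Y(z, F) = F*(-1/128) = -F/128)
(Y(-74, -196) + (-12640/b(122) - 24908/(-3497)))/(39537 - 17474) = (-1/128*(-196) + (-12640*1/(244*(1 + 122)) - 24908/(-3497)))/(39537 - 17474) = (49/32 + (-12640/(2*122*123) - 24908*(-1/3497)))/22063 = (49/32 + (-12640/30012 + 1916/269))*(1/22063) = (49/32 + (-12640*1/30012 + 1916/269))*(1/22063) = (49/32 + (-3160/7503 + 1916/269))*(1/22063) = (49/32 + 13525708/2018307)*(1/22063) = (531719699/64585824)*(1/22063) = 531719699/1424957034912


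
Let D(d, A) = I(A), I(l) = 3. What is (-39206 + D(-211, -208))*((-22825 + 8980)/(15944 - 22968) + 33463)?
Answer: -9214977088271/7024 ≈ -1.3119e+9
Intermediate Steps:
D(d, A) = 3
(-39206 + D(-211, -208))*((-22825 + 8980)/(15944 - 22968) + 33463) = (-39206 + 3)*((-22825 + 8980)/(15944 - 22968) + 33463) = -39203*(-13845/(-7024) + 33463) = -39203*(-13845*(-1/7024) + 33463) = -39203*(13845/7024 + 33463) = -39203*235057957/7024 = -9214977088271/7024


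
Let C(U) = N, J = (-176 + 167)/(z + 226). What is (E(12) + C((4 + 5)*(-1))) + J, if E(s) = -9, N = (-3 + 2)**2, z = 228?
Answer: -3641/454 ≈ -8.0198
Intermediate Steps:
J = -9/454 (J = (-176 + 167)/(228 + 226) = -9/454 ≈ -0.019824)
N = 1 (N = (-1)**2 = 1)
C(U) = 1
(E(12) + C((4 + 5)*(-1))) + J = (-9 + 1) - 9/454 = -8 - 9/454 = -3641/454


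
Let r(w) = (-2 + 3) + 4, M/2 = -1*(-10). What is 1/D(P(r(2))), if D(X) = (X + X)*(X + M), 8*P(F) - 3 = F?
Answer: 1/42 ≈ 0.023810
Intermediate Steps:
M = 20 (M = 2*(-1*(-10)) = 2*10 = 20)
r(w) = 5 (r(w) = 1 + 4 = 5)
P(F) = 3/8 + F/8
D(X) = 2*X*(20 + X) (D(X) = (X + X)*(X + 20) = (2*X)*(20 + X) = 2*X*(20 + X))
1/D(P(r(2))) = 1/(2*(3/8 + (⅛)*5)*(20 + (3/8 + (⅛)*5))) = 1/(2*(3/8 + 5/8)*(20 + (3/8 + 5/8))) = 1/(2*1*(20 + 1)) = 1/(2*1*21) = 1/42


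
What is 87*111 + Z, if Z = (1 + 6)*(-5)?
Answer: 9622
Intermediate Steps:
Z = -35 (Z = 7*(-5) = -35)
87*111 + Z = 87*111 - 35 = 9657 - 35 = 9622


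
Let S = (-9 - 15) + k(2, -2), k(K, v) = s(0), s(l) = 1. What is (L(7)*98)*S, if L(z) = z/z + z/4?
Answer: -12397/2 ≈ -6198.5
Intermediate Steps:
k(K, v) = 1
S = -23 (S = (-9 - 15) + 1 = -24 + 1 = -23)
L(z) = 1 + z/4 (L(z) = 1 + z*(¼) = 1 + z/4)
(L(7)*98)*S = ((1 + (¼)*7)*98)*(-23) = ((1 + 7/4)*98)*(-23) = ((11/4)*98)*(-23) = (539/2)*(-23) = -12397/2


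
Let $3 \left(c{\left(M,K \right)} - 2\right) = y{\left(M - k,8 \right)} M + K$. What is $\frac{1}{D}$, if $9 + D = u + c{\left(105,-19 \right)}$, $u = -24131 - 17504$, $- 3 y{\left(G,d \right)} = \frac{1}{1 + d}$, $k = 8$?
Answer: $- \frac{27}{1124540} \approx -2.401 \cdot 10^{-5}$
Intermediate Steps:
$y{\left(G,d \right)} = - \frac{1}{3 \left(1 + d\right)}$
$u = -41635$ ($u = -24131 - 17504 = -41635$)
$c{\left(M,K \right)} = 2 - \frac{M}{81} + \frac{K}{3}$ ($c{\left(M,K \right)} = 2 + \frac{- \frac{1}{3 + 3 \cdot 8} M + K}{3} = 2 + \frac{- \frac{1}{3 + 24} M + K}{3} = 2 + \frac{- \frac{1}{27} M + K}{3} = 2 + \frac{\left(-1\right) \frac{1}{27} M + K}{3} = 2 + \frac{- \frac{M}{27} + K}{3} = 2 + \frac{K - \frac{M}{27}}{3} = 2 + \left(- \frac{M}{81} + \frac{K}{3}\right) = 2 - \frac{M}{81} + \frac{K}{3}$)
$D = - \frac{1124540}{27}$ ($D = -9 + \left(-41635 + \left(2 - \frac{35}{27} + \frac{1}{3} \left(-19\right)\right)\right) = -9 - \frac{1124297}{27} = - \frac{1124540}{27} \approx -41650.0$)
$\frac{1}{D} = \frac{1}{- \frac{1124540}{27}} = - \frac{27}{1124540}$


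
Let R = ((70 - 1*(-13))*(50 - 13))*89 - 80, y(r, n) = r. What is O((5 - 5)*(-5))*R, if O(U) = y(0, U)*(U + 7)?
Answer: 0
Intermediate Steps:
O(U) = 0 (O(U) = 0*(U + 7) = 0*(7 + U) = 0)
R = 273239 (R = ((70 + 13)*37)*89 - 80 = (83*37)*89 - 80 = 3071*89 - 80 = 273319 - 80 = 273239)
O((5 - 5)*(-5))*R = 0*273239 = 0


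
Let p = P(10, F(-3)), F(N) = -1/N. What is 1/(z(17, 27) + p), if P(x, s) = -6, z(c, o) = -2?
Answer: -⅛ ≈ -0.12500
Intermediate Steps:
p = -6
1/(z(17, 27) + p) = 1/(-2 - 6) = 1/(-8) = -⅛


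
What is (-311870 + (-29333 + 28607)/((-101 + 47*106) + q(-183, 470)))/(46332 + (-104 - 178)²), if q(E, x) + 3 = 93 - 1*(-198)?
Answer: -134338063/54212472 ≈ -2.4780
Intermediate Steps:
q(E, x) = 288 (q(E, x) = -3 + (93 - 1*(-198)) = -3 + (93 + 198) = -3 + 291 = 288)
(-311870 + (-29333 + 28607)/((-101 + 47*106) + q(-183, 470)))/(46332 + (-104 - 178)²) = (-311870 + (-29333 + 28607)/((-101 + 47*106) + 288))/(46332 + (-104 - 178)²) = (-311870 - 726/((-101 + 4982) + 288))/(46332 + (-282)²) = (-311870 - 726/(4881 + 288))/(46332 + 79524) = (-311870 - 726/5169)/125856 = (-311870 - 726*1/5169)*(1/125856) = (-311870 - 242/1723)*(1/125856) = -537352252/1723*1/125856 = -134338063/54212472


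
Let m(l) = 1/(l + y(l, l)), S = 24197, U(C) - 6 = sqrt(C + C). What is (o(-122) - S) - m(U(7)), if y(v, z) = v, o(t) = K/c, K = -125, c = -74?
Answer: -9847547/407 + sqrt(14)/44 ≈ -24195.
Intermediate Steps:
o(t) = 125/74 (o(t) = -125/(-74) = -125*(-1/74) = 125/74)
U(C) = 6 + sqrt(2)*sqrt(C) (U(C) = 6 + sqrt(C + C) = 6 + sqrt(2*C) = 6 + sqrt(2)*sqrt(C))
m(l) = 1/(2*l) (m(l) = 1/(l + l) = 1/(2*l))
(o(-122) - S) - m(U(7)) = (125/74 - 1*24197) - 1/(2*(6 + sqrt(2)*sqrt(7))) = (125/74 - 24197) - 1/(2*(6 + sqrt(14))) = -1790453/74 - 1/(2*(6 + sqrt(14)))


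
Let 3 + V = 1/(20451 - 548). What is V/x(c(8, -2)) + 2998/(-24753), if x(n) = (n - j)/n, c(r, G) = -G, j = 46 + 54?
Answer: -1445838382/24140288991 ≈ -0.059893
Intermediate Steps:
j = 100
V = -59708/19903 (V = -3 + 1/(20451 - 548) = -3 + 1/19903 = -59708/19903 ≈ -3.0000)
x(n) = (-100 + n)/n (x(n) = (n - 1*100)/n = (n - 100)/n = (-100 + n)/n)
V/x(c(8, -2)) + 2998/(-24753) = -59708*2/(-100 - 1*(-2))/19903 + 2998/(-24753) = -59708*2/(-100 + 2)/19903 + 2998*(-1/24753) = -59708/(19903*((½)*(-98))) - 2998/24753 = -59708/19903/(-49) - 2998/24753 = -59708/19903*(-1/49) - 2998/24753 = 59708/975247 - 2998/24753 = -1445838382/24140288991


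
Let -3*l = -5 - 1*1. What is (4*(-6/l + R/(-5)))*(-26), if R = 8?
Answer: 2392/5 ≈ 478.40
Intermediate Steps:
l = 2 (l = -(-5 - 1*1)/3 = -(-5 - 1)/3 = -⅓*(-6) = 2)
(4*(-6/l + R/(-5)))*(-26) = (4*(-6/2 + 8/(-5)))*(-26) = (4*(-6*½ + 8*(-⅕)))*(-26) = (4*(-3 - 8/5))*(-26) = (4*(-23/5))*(-26) = -92/5*(-26) = 2392/5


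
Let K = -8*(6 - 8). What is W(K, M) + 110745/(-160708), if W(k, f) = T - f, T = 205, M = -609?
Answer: 130705567/160708 ≈ 813.31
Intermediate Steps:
K = 16 (K = -8*(-2) = 16)
W(k, f) = 205 - f
W(K, M) + 110745/(-160708) = (205 - 1*(-609)) + 110745/(-160708) = (205 + 609) + 110745*(-1/160708) = 814 - 110745/160708 = 130705567/160708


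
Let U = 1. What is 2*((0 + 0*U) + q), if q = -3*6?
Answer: -36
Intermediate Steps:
q = -18
2*((0 + 0*U) + q) = 2*((0 + 0*1) - 18) = 2*((0 + 0) - 18) = 2*(0 - 18) = 2*(-18) = -36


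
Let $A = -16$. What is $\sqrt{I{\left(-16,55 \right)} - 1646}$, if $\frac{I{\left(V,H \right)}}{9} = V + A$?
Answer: $i \sqrt{1934} \approx 43.977 i$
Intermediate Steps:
$I{\left(V,H \right)} = -144 + 9 V$ ($I{\left(V,H \right)} = 9 \left(V - 16\right) = 9 \left(-16 + V\right) = -144 + 9 V$)
$\sqrt{I{\left(-16,55 \right)} - 1646} = \sqrt{\left(-144 + 9 \left(-16\right)\right) - 1646} = \sqrt{\left(-144 - 144\right) - 1646} = \sqrt{-288 - 1646} = \sqrt{-1934} = i \sqrt{1934}$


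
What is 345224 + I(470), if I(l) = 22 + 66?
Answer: 345312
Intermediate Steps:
I(l) = 88
345224 + I(470) = 345224 + 88 = 345312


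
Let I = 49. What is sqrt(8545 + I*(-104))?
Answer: sqrt(3449) ≈ 58.728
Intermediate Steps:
sqrt(8545 + I*(-104)) = sqrt(8545 + 49*(-104)) = sqrt(8545 - 5096) = sqrt(3449)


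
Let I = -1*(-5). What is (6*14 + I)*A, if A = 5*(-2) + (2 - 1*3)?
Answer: -979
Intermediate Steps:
I = 5
A = -11 (A = -10 + (2 - 3) = -10 - 1 = -11)
(6*14 + I)*A = (6*14 + 5)*(-11) = (84 + 5)*(-11) = 89*(-11) = -979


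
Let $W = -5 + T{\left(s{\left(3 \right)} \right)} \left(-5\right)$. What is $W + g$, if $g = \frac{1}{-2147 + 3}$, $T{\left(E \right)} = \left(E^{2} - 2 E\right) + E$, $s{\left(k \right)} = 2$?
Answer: $- \frac{32161}{2144} \approx -15.0$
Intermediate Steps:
$T{\left(E \right)} = E^{2} - E$
$W = -15$ ($W = -5 + 2 \left(-1 + 2\right) \left(-5\right) = -5 + 2 \cdot 1 \left(-5\right) = -5 + 2 \left(-5\right) = -5 - 10 = -15$)
$g = - \frac{1}{2144}$ ($g = \frac{1}{-2144} = - \frac{1}{2144} \approx -0.00046642$)
$W + g = -15 - \frac{1}{2144} = - \frac{32161}{2144}$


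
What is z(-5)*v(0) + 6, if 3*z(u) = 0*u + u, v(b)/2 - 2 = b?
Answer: -⅔ ≈ -0.66667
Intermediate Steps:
v(b) = 4 + 2*b
z(u) = u/3 (z(u) = (0*u + u)/3 = (0 + u)/3 = u/3)
z(-5)*v(0) + 6 = ((⅓)*(-5))*(4 + 2*0) + 6 = -5*(4 + 0)/3 + 6 = -5/3*4 + 6 = -20/3 + 6 = -⅔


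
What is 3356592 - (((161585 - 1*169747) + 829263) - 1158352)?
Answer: 3693843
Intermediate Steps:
3356592 - (((161585 - 1*169747) + 829263) - 1158352) = 3356592 - (((161585 - 169747) + 829263) - 1158352) = 3356592 - ((-8162 + 829263) - 1158352) = 3356592 - (821101 - 1158352) = 3356592 - 1*(-337251) = 3356592 + 337251 = 3693843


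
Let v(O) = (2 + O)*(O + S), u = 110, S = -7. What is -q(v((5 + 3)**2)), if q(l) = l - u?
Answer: -3652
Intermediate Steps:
v(O) = (-7 + O)*(2 + O) (v(O) = (2 + O)*(O - 7) = (2 + O)*(-7 + O) = (-7 + O)*(2 + O))
q(l) = -110 + l (q(l) = l - 1*110 = l - 110 = -110 + l)
-q(v((5 + 3)**2)) = -(-110 + (-14 + ((5 + 3)**2)**2 - 5*(5 + 3)**2)) = -(-110 + (-14 + (8**2)**2 - 5*8**2)) = -(-110 + (-14 + 64**2 - 5*64)) = -(-110 + (-14 + 4096 - 320)) = -(-110 + 3762) = -1*3652 = -3652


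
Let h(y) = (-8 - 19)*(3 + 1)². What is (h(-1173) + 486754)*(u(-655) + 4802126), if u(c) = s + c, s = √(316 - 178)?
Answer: 2335060979662 + 486322*√138 ≈ 2.3351e+12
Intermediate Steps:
s = √138 ≈ 11.747
h(y) = -432 (h(y) = -27*4² = -27*16 = -432)
u(c) = c + √138 (u(c) = √138 + c = c + √138)
(h(-1173) + 486754)*(u(-655) + 4802126) = (-432 + 486754)*((-655 + √138) + 4802126) = 486322*(4801471 + √138) = 2335060979662 + 486322*√138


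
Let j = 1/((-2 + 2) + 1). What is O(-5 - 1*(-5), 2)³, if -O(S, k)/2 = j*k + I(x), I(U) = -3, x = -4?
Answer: 8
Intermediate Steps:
j = 1 (j = 1/(0 + 1) = 1/1 = 1)
O(S, k) = 6 - 2*k (O(S, k) = -2*(1*k - 3) = -2*(k - 3) = -2*(-3 + k) = 6 - 2*k)
O(-5 - 1*(-5), 2)³ = (6 - 2*2)³ = (6 - 4)³ = 2³ = 8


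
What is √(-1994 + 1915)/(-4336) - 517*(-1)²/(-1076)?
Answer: 517/1076 - I*√79/4336 ≈ 0.48048 - 0.0020499*I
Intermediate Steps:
√(-1994 + 1915)/(-4336) - 517*(-1)²/(-1076) = √(-79)*(-1/4336) - 517*1*(-1/1076) = (I*√79)*(-1/4336) - 517*(-1/1076) = -I*√79/4336 + 517/1076 = 517/1076 - I*√79/4336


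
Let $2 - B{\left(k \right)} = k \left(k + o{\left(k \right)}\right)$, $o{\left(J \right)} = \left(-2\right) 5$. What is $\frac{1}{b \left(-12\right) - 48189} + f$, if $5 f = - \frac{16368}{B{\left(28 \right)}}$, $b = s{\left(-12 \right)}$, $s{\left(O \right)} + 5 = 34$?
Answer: $\frac{397225553}{60913935} \approx 6.5211$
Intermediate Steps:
$o{\left(J \right)} = -10$
$s{\left(O \right)} = 29$ ($s{\left(O \right)} = -5 + 34 = 29$)
$b = 29$
$B{\left(k \right)} = 2 - k \left(-10 + k\right)$ ($B{\left(k \right)} = 2 - k \left(k - 10\right) = 2 - k \left(-10 + k\right)$)
$f = \frac{8184}{1255}$ ($f = \frac{\left(-16368\right) \frac{1}{2 - 28^{2} + 10 \cdot 28}}{5} = \frac{\left(-16368\right) \frac{1}{2 - 784 + 280}}{5} = \frac{\left(-16368\right) \frac{1}{-502}}{5} = \frac{\left(-16368\right) \left(- \frac{1}{502}\right)}{5} = \frac{1}{5} \cdot \frac{8184}{251} = \frac{8184}{1255} \approx 6.5211$)
$\frac{1}{b \left(-12\right) - 48189} + f = \frac{1}{29 \left(-12\right) - 48189} + \frac{8184}{1255} = \frac{1}{-348 - 48189} + \frac{8184}{1255} = \frac{1}{-48537} + \frac{8184}{1255} = - \frac{1}{48537} + \frac{8184}{1255} = \frac{397225553}{60913935}$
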